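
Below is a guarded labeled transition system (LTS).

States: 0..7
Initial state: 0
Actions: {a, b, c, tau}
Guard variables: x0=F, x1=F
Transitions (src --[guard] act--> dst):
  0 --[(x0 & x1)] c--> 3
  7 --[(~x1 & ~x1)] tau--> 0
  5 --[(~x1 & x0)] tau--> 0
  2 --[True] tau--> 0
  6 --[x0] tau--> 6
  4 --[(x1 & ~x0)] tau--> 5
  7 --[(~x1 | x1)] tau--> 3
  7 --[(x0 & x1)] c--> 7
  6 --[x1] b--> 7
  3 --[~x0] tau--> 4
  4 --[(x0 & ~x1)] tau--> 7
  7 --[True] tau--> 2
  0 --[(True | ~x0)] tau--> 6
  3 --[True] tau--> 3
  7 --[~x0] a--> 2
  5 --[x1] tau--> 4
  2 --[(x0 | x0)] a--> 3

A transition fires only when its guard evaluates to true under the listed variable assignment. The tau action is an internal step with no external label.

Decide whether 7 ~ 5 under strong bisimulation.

Bisimulation quotient by refinement:
  P[0] = {{0,1,2,3,4,5,6,7}}
  P[1] = {{0,2,3},{1,4,5,6},{7}}
  P[2] = {{0},{1,4,5,6},{2},{3},{7}}
Fixed point at round 3; 5 class(es).
7∈{7}, 5∈{1,4,5,6}

Answer: NOT BISIMILAR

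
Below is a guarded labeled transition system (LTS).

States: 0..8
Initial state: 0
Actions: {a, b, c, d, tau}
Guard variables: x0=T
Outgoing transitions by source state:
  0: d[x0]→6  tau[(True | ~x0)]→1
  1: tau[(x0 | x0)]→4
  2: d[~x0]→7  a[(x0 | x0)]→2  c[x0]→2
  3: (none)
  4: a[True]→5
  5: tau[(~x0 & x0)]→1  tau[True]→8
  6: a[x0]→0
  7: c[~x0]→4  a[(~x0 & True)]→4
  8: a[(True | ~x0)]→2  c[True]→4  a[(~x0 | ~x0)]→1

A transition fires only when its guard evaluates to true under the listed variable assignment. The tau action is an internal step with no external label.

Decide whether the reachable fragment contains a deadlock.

Reach set: {0,1,2,4,5,6,8}
  0: d→6  tau→1  [2 out]
  1: tau→4  [1 out]
  2: a→2  c→2  [2 out]
  4: a→5  [1 out]
  5: tau→8  [1 out]
  6: a→0  [1 out]
  8: a→2  c→4  [2 out]

Answer: DEADLOCK-FREE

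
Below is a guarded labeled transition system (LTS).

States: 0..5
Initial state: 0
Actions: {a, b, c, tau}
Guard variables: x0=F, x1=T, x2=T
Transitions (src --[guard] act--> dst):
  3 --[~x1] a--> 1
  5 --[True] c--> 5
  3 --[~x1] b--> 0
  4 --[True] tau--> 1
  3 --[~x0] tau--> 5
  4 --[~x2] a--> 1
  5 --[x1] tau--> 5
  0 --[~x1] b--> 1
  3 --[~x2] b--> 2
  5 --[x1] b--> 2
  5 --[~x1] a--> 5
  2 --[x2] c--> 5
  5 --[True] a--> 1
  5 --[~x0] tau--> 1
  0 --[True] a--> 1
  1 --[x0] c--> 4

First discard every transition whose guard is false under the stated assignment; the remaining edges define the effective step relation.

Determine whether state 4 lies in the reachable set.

9 transition(s) survive guard evaluation.
Layer 0: {0}
Layer 1: {1}  total {0,1}
Reach set: {0,1}

Answer: UNREACHABLE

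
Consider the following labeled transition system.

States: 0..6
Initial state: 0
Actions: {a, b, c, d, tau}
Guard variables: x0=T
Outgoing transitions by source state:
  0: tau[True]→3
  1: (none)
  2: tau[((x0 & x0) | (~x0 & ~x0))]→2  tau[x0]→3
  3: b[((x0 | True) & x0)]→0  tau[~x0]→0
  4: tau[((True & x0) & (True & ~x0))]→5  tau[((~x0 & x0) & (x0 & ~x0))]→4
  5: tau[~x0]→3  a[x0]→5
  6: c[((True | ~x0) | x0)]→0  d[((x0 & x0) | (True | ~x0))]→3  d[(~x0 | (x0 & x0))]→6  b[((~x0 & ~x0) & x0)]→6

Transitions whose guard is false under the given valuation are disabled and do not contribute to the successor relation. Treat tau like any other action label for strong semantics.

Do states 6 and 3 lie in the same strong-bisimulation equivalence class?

Answer: NOT BISIMILAR

Trace:
Refine partition for ~:
  round 0: {{0,1,2,3,4,5,6}}
  round 1: {{0,2},{1,4},{3},{5},{6}}
  round 2: {{0},{1,4},{2},{3},{5},{6}}
Fixed point at round 3; 6 class(es).
class of 6: {6}; class of 3: {3}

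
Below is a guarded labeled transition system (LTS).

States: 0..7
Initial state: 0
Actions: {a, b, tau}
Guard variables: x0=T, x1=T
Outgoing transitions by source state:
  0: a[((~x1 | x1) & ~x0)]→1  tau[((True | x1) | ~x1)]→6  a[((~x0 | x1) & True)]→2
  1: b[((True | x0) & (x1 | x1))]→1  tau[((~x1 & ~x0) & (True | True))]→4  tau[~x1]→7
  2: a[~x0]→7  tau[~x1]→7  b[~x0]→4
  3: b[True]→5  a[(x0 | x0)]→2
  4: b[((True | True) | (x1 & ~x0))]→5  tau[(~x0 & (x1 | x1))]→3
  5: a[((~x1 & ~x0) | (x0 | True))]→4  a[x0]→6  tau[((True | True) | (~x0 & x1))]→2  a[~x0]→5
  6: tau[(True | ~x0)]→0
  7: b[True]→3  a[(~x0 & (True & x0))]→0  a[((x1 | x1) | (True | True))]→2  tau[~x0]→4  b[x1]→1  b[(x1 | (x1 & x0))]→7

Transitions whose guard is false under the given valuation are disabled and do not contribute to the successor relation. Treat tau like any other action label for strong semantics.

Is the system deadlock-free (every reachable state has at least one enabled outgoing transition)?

R = {0,2,6}
  0: a→2  tau→6  [deg 2]
  2: ∅  [STUCK]
  6: tau→0  [deg 1]
trace reaching 2: a

Answer: DEADLOCK at state 2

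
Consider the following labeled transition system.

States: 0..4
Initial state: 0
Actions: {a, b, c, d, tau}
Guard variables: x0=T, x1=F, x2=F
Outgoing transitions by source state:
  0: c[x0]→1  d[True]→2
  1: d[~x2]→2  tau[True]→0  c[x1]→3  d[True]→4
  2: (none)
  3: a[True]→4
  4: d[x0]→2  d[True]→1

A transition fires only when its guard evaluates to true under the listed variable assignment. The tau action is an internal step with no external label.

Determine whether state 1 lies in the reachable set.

Guard filter leaves 8 enabled edge(s).
L0 = {0}
L1 = {1,2}  total {0,1,2}
L2 = {4}  total {0,1,2,4}
Reach set: {0,1,2,4}
witness 1: c

Answer: REACHABLE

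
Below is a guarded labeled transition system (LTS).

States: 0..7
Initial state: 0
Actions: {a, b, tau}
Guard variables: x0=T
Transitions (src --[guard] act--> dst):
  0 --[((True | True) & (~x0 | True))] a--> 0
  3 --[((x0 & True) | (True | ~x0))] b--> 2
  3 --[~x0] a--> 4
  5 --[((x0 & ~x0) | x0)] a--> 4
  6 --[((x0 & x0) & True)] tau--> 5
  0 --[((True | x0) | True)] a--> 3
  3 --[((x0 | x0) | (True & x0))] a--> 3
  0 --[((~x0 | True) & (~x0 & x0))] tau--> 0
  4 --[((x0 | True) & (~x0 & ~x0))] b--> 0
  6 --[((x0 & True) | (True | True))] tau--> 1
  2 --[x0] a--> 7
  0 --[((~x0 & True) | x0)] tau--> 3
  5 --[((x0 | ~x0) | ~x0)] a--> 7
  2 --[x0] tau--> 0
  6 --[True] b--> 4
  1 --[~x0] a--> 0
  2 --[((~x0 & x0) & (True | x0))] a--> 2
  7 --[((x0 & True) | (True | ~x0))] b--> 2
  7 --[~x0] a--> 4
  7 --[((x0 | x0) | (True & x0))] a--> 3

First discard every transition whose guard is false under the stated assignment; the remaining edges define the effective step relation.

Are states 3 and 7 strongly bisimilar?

Answer: BISIMILAR

Analysis:
Compute ~ classes (split until stable):
  π0 = {{0,1,2,3,4,5,6,7}}
  π1 = {{0,2},{1,4},{3,7},{5},{6}}
  π2 = {{0},{1,4},{2},{3,7},{5},{6}}
6 equivalence class(es) (converged in 3)
class of 3: {3,7}; class of 7: {3,7}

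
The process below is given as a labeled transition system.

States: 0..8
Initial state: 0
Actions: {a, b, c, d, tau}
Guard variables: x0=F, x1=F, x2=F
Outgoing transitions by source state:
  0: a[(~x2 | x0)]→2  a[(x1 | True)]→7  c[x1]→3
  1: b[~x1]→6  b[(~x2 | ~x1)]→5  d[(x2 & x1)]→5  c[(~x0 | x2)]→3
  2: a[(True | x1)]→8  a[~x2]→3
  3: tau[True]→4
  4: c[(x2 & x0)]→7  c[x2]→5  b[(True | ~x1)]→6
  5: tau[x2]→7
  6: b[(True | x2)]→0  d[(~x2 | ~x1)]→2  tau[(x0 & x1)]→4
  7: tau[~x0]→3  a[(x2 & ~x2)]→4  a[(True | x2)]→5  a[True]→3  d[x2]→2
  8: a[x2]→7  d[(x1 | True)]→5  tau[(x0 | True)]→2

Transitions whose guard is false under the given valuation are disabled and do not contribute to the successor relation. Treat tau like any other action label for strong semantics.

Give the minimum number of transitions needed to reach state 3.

Breadth-first toward 3:
  depth 0: {0}
  depth 1: {2,7}
  depth 2: {3,5,8}
3 enters at depth 2; path a·a

Answer: 2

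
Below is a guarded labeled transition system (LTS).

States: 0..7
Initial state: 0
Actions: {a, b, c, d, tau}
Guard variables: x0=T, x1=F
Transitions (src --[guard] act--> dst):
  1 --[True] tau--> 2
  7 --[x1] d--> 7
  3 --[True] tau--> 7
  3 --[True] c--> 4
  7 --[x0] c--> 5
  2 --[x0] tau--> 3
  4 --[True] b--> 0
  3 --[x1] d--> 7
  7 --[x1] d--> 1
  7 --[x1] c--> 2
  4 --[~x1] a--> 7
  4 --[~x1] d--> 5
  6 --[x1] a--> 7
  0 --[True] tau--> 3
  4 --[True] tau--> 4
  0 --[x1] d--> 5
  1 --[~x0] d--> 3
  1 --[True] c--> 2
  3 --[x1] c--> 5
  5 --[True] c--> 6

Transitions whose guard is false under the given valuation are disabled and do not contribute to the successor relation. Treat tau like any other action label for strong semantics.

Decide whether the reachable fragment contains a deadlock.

Answer: DEADLOCK at state 6

Trace:
Reachable = {0,3,4,5,6,7}
  0: tau→3  [1 exit(s)]
  3: c→4  tau→7  [2 exit(s)]
  4: a→7  b→0  d→5  tau→4  [4 exit(s)]
  5: c→6  [1 exit(s)]
  6: ∅  [deadlock]
  7: c→5  [1 exit(s)]
trace reaching 6: tau·tau·c·c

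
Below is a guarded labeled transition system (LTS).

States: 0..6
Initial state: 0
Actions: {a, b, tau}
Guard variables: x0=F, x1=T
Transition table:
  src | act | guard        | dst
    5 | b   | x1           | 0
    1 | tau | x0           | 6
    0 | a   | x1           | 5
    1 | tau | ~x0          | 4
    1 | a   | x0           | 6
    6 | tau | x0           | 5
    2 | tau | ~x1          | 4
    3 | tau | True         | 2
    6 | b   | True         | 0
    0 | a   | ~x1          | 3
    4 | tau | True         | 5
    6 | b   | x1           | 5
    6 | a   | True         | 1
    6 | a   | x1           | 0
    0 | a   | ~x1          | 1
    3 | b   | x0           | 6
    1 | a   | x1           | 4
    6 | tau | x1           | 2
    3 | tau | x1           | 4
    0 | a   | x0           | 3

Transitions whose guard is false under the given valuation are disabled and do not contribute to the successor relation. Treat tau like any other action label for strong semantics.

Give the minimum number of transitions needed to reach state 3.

Answer: UNREACHABLE

Working:
BFS to 3:
  L0 = {0}
  L1 = {5}
3 never appears.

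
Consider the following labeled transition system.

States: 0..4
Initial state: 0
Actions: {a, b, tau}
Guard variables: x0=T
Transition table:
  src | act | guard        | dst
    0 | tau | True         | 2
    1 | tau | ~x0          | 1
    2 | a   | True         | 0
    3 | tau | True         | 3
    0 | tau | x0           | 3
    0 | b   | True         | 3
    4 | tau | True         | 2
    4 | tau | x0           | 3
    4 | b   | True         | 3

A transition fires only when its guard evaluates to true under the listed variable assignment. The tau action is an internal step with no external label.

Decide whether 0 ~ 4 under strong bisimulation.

Answer: BISIMILAR

Trace:
Refine partition for ~:
  round 0: {{0,1,2,3,4}}
  round 1: {{0,4},{1},{2},{3}}
Fixed point at round 2; 4 class(es).
[0]={0,4}  [4]={0,4}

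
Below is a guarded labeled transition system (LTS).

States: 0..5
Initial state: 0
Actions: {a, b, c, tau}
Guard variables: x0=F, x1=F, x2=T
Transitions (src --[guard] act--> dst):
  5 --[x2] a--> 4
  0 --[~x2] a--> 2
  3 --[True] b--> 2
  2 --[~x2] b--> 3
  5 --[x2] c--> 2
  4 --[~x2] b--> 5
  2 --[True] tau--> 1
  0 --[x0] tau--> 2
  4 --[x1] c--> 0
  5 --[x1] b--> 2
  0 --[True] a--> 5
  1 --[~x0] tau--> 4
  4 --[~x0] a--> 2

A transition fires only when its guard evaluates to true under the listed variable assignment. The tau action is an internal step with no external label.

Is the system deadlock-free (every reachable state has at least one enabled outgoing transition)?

Answer: DEADLOCK-FREE

Analysis:
Reach set: {0,1,2,4,5}
  0: a→5  [deg 1]
  1: tau→4  [deg 1]
  2: tau→1  [deg 1]
  4: a→2  [deg 1]
  5: a→4  c→2  [deg 2]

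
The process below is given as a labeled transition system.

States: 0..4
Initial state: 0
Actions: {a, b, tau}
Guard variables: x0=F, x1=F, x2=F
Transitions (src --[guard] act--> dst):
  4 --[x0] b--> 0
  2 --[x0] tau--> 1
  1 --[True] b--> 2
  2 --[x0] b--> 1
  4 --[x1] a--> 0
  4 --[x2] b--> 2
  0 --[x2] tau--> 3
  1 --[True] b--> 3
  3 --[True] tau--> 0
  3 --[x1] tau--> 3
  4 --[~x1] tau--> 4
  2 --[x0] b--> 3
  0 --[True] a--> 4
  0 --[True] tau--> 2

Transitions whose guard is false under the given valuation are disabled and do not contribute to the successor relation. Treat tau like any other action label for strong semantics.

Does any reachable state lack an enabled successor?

Answer: DEADLOCK at state 2

Working:
Reachable = {0,2,4}
  0: a→4  tau→2  [2 out]
  2: ∅  [STUCK]
  4: tau→4  [1 out]
trace reaching 2: tau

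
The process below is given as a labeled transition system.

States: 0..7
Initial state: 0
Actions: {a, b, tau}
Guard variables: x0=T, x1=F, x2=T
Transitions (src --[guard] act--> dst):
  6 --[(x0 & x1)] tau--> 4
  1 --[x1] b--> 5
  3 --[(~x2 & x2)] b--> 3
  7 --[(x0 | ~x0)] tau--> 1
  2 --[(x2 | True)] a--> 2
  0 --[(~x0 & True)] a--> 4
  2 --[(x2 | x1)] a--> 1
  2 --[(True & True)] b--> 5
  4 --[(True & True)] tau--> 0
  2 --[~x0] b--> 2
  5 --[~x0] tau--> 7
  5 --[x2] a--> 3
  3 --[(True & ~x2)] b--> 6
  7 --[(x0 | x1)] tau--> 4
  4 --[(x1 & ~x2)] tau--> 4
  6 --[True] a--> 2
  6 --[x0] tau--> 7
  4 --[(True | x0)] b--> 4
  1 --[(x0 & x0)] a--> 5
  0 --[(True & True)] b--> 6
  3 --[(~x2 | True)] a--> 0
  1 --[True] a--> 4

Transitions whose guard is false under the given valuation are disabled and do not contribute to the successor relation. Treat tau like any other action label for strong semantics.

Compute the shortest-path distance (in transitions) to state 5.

Answer: 3

Working:
BFS to 5:
  L0 = {0}
  L1 = {6}
  L2 = {2,7}
  L3 = {1,4,5}
first hit 5 at d=3 via b·a·b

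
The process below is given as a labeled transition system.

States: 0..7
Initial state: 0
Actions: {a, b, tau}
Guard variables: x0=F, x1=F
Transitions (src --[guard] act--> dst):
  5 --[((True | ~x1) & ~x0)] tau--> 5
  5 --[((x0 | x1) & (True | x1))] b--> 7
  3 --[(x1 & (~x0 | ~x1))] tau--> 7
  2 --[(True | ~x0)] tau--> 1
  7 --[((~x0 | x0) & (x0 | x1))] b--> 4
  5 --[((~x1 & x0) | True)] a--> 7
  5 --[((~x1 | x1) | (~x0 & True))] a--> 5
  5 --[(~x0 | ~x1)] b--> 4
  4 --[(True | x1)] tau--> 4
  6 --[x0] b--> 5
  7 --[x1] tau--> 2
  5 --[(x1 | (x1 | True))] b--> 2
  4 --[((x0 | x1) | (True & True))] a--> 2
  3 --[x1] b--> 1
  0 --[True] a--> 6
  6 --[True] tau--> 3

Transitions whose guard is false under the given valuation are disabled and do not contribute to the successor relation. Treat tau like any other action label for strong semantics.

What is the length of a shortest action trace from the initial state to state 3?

Layered search for 3:
  Layer 0: {0}
  Layer 1: {6}
  Layer 2: {3}
3 enters at depth 2; path a·tau

Answer: 2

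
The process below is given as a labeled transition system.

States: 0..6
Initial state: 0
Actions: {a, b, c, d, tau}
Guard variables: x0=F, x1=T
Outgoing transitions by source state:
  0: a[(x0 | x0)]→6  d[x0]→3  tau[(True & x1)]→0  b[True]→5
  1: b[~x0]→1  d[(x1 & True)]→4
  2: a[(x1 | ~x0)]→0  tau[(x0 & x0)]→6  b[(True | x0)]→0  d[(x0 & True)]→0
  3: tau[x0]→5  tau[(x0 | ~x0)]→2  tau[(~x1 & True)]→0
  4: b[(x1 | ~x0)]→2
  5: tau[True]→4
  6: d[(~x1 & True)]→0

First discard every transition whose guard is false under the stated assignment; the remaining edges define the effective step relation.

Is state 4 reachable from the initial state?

9 transition(s) survive guard evaluation.
depth 0: {0}
depth 1: {5}  cumulative {0,5}
depth 2: {4}  cumulative {0,4,5}
depth 3: {2}  cumulative {0,2,4,5}
Reachable = {0,2,4,5}
Path to 4: b·tau

Answer: REACHABLE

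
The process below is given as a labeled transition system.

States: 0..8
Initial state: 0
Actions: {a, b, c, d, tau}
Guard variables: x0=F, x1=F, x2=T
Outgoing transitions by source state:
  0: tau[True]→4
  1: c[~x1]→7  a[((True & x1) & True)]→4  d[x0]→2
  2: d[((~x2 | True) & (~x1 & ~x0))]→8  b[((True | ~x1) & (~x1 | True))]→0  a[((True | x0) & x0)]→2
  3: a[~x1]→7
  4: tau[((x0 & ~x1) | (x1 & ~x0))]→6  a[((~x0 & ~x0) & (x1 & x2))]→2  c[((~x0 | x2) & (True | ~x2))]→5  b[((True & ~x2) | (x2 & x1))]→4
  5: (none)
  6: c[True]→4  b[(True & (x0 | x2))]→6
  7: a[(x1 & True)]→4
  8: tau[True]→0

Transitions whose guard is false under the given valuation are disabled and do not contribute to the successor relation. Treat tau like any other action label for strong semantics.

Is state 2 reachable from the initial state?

Answer: UNREACHABLE

Analysis:
9 transition(s) survive guard evaluation.
depth 0: {0}
depth 1: {4}  cumulative {0,4}
depth 2: {5}  cumulative {0,4,5}
Reach set: {0,4,5}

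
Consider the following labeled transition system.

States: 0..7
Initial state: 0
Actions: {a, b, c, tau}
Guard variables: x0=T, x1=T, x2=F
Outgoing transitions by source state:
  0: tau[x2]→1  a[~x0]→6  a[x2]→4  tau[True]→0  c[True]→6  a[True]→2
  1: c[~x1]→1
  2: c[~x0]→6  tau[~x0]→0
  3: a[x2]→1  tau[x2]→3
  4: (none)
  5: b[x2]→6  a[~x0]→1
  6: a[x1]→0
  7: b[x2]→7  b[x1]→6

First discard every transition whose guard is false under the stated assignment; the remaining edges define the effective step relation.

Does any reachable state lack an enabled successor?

R = {0,2,6}
  0: a→2  c→6  tau→0  [3 out]
  2: ∅  [STUCK]
  6: a→0  [1 out]
trace reaching 2: a

Answer: DEADLOCK at state 2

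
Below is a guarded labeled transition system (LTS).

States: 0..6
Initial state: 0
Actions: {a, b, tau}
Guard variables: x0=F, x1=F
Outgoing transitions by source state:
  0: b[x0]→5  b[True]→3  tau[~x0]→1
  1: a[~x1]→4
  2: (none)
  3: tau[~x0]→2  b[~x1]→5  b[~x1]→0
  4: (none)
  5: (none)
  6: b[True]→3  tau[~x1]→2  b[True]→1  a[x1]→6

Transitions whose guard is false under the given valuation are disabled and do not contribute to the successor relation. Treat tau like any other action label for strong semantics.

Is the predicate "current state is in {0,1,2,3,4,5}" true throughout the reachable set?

Inv-set: {0,1,2,3,4,5}
Reach set: {0,1,2,3,4,5}
  0: ✓
  1: ✓
  2: ✓
  3: ✓
  4: ✓
  5: ✓

Answer: INVARIANT HOLDS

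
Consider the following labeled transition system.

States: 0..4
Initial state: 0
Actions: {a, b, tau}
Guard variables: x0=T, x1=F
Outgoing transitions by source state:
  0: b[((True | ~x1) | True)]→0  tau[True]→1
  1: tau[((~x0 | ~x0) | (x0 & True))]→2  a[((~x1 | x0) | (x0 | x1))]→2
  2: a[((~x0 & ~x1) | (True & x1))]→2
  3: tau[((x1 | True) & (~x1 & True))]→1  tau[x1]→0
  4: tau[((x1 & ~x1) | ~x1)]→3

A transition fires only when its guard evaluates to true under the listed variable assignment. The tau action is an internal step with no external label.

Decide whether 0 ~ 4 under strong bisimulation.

Refine partition for ~:
  P[0] = {{0,1,2,3,4}}
  P[1] = {{0},{1},{2},{3,4}}
  P[2] = {{0},{1},{2},{3},{4}}
5 equivalence class(es) (converged in 3)
0∈{0}, 4∈{4}

Answer: NOT BISIMILAR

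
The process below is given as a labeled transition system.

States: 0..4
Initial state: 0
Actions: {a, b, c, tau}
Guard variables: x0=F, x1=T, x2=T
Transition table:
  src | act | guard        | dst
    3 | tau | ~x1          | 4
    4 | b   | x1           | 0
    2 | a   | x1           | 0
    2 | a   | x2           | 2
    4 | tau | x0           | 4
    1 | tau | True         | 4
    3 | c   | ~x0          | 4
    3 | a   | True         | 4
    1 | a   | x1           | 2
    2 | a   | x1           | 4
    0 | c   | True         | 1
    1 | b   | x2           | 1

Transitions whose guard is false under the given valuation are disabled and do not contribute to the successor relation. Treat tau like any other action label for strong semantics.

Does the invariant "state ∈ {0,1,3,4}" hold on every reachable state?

Answer: INVARIANT VIOLATED at state 2

Analysis:
Inv-set: {0,1,3,4}
Reach set: {0,1,2,4}
  0: safe
  1: safe
  2: outside
  4: safe
witness against invariant: c·a → 2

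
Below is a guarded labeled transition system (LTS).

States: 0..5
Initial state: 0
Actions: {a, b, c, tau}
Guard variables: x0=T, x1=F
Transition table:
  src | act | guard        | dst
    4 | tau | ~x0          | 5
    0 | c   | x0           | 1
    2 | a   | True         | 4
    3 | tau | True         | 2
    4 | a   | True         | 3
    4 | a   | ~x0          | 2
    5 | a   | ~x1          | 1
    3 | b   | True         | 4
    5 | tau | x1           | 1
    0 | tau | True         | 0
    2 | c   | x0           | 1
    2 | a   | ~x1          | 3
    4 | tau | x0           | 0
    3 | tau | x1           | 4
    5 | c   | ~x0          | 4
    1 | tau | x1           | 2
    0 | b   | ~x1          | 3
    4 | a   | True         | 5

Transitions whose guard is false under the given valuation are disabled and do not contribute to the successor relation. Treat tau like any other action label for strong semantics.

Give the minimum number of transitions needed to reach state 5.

Layered search for 5:
  Layer 0: {0}
  Layer 1: {1,3}
  Layer 2: {2,4}
  Layer 3: {5}
5 enters at depth 3; path b·b·a

Answer: 3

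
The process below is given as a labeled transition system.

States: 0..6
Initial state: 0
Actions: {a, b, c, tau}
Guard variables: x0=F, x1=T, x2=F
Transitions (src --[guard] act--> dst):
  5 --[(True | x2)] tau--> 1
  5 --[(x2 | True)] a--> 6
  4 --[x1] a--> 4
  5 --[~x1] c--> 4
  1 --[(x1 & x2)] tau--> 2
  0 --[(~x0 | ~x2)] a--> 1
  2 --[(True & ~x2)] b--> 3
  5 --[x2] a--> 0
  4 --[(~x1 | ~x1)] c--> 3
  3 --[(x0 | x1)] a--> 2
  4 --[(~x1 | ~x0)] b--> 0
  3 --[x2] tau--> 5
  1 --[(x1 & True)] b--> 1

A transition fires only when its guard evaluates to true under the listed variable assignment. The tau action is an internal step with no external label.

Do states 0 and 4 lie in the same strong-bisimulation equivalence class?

Answer: NOT BISIMILAR

Analysis:
Compute ~ classes (split until stable):
  π0 = {{0,1,2,3,4,5,6}}
  π1 = {{0,3},{1,2},{4},{5},{6}}
  π2 = {{0,3},{1},{2},{4},{5},{6}}
  π3 = {{0},{1},{2},{3},{4},{5},{6}}
7 equivalence class(es) (converged in 4)
0∈{0}, 4∈{4}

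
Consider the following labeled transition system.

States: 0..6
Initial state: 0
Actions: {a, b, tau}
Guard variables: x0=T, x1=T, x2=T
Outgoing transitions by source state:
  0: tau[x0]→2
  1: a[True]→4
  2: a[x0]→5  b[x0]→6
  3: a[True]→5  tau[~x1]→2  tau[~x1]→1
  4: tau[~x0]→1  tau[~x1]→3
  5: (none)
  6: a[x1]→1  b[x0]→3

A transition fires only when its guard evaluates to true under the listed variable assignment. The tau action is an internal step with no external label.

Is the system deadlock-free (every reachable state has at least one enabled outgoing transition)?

Reachable = {0,1,2,3,4,5,6}
  0: tau→2  [deg 1]
  1: a→4  [deg 1]
  2: a→5  b→6  [deg 2]
  3: a→5  [deg 1]
  4: ∅  [no exit]
  5: ∅  [no exit]
  6: a→1  b→3  [deg 2]
witness 4: tau·b·a·a

Answer: DEADLOCK at state 4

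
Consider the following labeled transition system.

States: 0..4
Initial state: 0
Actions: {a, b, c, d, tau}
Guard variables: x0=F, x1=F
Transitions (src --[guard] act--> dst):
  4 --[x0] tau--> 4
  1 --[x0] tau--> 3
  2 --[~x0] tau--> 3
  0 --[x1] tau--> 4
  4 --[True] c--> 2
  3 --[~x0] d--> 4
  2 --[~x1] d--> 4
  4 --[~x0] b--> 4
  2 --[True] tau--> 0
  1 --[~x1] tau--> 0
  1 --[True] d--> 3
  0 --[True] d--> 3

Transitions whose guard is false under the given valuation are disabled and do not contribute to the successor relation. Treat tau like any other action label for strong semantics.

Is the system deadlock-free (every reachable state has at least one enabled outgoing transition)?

Reachable = {0,2,3,4}
  0: d→3  [deg 1]
  2: d→4  tau→0  tau→3  [deg 3]
  3: d→4  [deg 1]
  4: b→4  c→2  [deg 2]

Answer: DEADLOCK-FREE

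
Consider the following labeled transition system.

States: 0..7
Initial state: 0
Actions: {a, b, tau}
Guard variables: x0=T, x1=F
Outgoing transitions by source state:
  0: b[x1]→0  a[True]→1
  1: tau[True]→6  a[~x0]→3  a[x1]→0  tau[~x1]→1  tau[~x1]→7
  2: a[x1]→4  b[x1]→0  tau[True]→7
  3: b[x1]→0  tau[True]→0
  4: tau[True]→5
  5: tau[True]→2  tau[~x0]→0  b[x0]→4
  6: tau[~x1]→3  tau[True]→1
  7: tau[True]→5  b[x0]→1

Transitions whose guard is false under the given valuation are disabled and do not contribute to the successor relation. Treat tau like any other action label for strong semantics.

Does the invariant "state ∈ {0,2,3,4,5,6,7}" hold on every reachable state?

Answer: INVARIANT VIOLATED at state 1

Working:
Allowed set {0,2,3,4,5,6,7}
Reach set: {0,1,2,3,4,5,6,7}
  0: safe
  1: VIOLATES
  2: safe
  3: safe
  4: safe
  5: safe
  6: safe
  7: safe
counterexample path to 1: a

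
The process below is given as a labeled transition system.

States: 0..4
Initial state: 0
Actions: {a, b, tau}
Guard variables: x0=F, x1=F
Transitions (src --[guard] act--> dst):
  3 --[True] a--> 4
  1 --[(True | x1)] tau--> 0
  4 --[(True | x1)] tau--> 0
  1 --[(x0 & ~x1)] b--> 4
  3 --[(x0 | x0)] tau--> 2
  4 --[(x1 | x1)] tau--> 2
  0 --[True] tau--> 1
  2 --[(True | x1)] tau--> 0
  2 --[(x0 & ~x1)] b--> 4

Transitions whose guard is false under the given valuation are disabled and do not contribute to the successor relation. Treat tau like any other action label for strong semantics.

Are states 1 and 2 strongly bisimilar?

Answer: BISIMILAR

Analysis:
Compute ~ classes (split until stable):
  π0 = {{0,1,2,3,4}}
  π1 = {{0,1,2,4},{3}}
2 equivalence class(es) (converged in 2)
1∈{0,1,2,4}, 2∈{0,1,2,4}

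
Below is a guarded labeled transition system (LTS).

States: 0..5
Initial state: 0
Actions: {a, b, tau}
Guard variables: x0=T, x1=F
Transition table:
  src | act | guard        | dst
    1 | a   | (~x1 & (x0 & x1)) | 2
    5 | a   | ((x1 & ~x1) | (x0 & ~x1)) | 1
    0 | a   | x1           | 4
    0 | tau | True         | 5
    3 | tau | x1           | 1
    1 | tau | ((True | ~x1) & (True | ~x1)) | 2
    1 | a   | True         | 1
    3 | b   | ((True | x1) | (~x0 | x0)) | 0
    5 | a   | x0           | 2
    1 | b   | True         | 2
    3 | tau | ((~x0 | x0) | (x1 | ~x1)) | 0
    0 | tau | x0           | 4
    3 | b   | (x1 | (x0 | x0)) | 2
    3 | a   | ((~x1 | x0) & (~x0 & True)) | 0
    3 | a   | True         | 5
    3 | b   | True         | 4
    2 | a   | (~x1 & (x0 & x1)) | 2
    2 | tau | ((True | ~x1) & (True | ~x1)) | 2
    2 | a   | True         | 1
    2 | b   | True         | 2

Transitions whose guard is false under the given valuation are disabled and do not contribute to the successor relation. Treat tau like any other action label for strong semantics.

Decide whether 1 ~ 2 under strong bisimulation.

Refine partition for ~:
  π0 = {{0,1,2,3,4,5}}
  π1 = {{0},{1,2,3},{4},{5}}
  π2 = {{0},{1,2},{3},{4},{5}}
5 equivalence class(es) (converged in 3)
1∈{1,2}, 2∈{1,2}

Answer: BISIMILAR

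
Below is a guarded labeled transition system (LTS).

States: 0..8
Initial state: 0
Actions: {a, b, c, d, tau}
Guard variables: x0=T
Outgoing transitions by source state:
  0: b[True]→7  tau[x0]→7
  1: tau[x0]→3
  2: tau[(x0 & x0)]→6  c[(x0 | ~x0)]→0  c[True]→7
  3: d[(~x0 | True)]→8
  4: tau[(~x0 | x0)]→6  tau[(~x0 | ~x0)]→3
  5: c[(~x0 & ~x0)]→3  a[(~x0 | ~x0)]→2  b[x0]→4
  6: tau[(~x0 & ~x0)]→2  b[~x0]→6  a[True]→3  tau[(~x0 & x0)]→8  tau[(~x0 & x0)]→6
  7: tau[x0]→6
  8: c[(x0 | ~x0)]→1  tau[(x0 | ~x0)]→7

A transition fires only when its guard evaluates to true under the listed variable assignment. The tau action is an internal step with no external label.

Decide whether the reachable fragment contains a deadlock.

Answer: DEADLOCK-FREE

Analysis:
Reach set: {0,1,3,6,7,8}
  0: b→7  tau→7  [deg 2]
  1: tau→3  [deg 1]
  3: d→8  [deg 1]
  6: a→3  [deg 1]
  7: tau→6  [deg 1]
  8: c→1  tau→7  [deg 2]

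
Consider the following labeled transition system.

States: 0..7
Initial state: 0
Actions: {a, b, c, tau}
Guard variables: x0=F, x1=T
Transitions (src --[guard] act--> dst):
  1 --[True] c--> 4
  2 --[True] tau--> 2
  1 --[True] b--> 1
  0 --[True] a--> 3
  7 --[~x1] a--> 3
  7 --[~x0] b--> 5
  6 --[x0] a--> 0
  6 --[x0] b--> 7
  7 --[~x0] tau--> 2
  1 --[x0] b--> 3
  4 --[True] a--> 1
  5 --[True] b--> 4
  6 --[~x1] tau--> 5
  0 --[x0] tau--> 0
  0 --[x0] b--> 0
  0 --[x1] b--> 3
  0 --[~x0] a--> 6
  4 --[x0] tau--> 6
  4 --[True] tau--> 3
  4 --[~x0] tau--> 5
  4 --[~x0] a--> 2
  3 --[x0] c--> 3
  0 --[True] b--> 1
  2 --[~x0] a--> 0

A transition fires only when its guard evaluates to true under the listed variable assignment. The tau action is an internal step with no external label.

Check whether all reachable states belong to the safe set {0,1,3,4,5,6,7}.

Answer: INVARIANT VIOLATED at state 2

Trace:
Inv-set: {0,1,3,4,5,6,7}
R = {0,1,2,3,4,5,6}
  0: safe
  1: safe
  2: VIOLATES
  3: safe
  4: safe
  5: safe
  6: safe
witness against invariant: b·c·a → 2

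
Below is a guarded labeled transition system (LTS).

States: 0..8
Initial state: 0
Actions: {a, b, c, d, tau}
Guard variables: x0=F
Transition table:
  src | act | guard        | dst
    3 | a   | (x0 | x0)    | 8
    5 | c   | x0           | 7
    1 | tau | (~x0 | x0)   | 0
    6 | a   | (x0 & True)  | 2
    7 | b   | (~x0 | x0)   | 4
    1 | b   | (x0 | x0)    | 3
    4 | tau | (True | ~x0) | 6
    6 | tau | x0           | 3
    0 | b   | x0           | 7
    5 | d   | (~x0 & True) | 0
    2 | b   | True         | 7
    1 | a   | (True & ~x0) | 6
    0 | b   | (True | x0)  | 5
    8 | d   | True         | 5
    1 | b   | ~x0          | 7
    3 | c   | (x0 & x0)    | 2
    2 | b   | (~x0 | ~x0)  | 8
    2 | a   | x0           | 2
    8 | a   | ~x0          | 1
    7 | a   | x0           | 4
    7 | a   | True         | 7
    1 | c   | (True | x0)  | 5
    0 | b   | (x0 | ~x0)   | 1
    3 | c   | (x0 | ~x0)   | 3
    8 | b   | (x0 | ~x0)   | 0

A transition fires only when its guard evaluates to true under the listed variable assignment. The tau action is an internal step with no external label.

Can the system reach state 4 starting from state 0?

Answer: REACHABLE

Trace:
After dropping false guards: 16 live edges.
depth 0: {0}
depth 1: {1,5}  cumulative {0,1,5}
depth 2: {6,7}  cumulative {0,1,5,6,7}
depth 3: {4}  cumulative {0,1,4,5,6,7}
Reachable = {0,1,4,5,6,7}
witness 4: b·b·b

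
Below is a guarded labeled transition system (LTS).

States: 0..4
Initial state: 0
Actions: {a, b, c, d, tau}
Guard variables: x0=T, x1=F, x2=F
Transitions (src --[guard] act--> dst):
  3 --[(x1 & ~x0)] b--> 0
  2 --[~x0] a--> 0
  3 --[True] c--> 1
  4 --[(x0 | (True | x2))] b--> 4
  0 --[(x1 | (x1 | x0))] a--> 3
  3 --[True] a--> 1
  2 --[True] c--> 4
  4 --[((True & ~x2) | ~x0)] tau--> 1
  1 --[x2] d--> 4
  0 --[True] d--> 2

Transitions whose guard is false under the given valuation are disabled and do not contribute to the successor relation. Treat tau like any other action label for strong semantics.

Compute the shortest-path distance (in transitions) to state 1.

Answer: 2

Analysis:
Breadth-first toward 1:
  depth 0: {0}
  depth 1: {2,3}
  depth 2: {1,4}
1 enters at depth 2; path a·a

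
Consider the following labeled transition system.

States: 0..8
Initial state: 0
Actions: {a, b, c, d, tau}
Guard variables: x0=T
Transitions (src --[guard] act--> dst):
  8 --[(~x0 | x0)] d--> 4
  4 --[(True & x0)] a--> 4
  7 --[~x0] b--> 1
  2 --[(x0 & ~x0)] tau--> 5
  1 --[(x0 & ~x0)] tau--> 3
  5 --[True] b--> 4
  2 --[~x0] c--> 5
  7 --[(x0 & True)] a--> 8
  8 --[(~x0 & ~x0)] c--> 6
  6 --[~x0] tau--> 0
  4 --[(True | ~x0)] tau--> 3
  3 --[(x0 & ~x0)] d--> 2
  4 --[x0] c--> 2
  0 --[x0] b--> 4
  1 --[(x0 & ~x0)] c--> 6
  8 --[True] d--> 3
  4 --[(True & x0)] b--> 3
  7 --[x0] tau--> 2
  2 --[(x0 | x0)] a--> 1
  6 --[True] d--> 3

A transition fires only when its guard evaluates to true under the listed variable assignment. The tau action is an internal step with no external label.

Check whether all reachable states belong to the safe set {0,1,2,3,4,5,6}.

Safe = {0,1,2,3,4,5,6}
Reachable = {0,1,2,3,4}
  0: safe
  1: safe
  2: safe
  3: safe
  4: safe

Answer: INVARIANT HOLDS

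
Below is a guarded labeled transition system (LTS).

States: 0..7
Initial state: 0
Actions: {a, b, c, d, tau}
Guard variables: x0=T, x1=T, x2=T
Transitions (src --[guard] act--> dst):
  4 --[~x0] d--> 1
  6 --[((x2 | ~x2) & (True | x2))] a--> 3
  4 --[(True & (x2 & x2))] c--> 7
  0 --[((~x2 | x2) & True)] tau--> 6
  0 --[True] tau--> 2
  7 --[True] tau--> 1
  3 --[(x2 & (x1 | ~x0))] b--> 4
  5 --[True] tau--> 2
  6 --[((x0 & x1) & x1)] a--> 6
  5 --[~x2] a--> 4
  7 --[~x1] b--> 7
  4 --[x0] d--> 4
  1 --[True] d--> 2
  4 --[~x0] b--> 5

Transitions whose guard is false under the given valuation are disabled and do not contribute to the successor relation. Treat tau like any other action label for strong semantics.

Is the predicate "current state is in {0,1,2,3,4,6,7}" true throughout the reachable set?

Allowed set {0,1,2,3,4,6,7}
Reach set: {0,1,2,3,4,6,7}
  0: ok
  1: ok
  2: ok
  3: ok
  4: ok
  6: ok
  7: ok

Answer: INVARIANT HOLDS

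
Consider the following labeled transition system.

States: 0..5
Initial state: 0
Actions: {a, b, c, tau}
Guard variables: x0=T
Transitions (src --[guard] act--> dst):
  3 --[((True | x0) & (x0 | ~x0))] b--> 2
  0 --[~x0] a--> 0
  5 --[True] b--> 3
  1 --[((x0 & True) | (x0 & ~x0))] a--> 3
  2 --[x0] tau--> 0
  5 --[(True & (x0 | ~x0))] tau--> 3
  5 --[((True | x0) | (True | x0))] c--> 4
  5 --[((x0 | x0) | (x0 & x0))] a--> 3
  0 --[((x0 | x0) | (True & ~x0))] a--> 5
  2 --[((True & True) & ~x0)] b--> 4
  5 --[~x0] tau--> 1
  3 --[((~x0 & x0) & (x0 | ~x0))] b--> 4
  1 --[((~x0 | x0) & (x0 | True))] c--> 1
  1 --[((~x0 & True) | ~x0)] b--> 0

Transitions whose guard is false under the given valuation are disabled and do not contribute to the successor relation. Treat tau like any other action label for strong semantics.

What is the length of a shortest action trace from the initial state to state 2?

Layered search for 2:
  Layer 0: {0}
  Layer 1: {5}
  Layer 2: {3,4}
  Layer 3: {2}
2 enters at depth 3; path a·a·b

Answer: 3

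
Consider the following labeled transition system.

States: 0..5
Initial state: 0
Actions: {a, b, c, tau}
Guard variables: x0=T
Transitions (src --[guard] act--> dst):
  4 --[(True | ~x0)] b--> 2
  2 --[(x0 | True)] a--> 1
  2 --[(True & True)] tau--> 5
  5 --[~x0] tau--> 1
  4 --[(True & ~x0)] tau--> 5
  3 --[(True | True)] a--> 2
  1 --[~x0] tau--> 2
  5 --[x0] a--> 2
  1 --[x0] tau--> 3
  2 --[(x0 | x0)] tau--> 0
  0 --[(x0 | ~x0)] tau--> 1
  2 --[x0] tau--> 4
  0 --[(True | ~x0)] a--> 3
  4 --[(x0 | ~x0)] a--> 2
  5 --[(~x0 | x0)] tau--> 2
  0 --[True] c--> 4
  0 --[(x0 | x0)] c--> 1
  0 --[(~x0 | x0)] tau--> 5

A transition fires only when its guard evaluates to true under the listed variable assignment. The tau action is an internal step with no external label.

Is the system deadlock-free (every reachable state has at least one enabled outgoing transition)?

Answer: DEADLOCK-FREE

Analysis:
Reach set: {0,1,2,3,4,5}
  0: a→3  c→1  c→4  tau→1  tau→5  [deg 5]
  1: tau→3  [deg 1]
  2: a→1  tau→0  tau→4  tau→5  [deg 4]
  3: a→2  [deg 1]
  4: a→2  b→2  [deg 2]
  5: a→2  tau→2  [deg 2]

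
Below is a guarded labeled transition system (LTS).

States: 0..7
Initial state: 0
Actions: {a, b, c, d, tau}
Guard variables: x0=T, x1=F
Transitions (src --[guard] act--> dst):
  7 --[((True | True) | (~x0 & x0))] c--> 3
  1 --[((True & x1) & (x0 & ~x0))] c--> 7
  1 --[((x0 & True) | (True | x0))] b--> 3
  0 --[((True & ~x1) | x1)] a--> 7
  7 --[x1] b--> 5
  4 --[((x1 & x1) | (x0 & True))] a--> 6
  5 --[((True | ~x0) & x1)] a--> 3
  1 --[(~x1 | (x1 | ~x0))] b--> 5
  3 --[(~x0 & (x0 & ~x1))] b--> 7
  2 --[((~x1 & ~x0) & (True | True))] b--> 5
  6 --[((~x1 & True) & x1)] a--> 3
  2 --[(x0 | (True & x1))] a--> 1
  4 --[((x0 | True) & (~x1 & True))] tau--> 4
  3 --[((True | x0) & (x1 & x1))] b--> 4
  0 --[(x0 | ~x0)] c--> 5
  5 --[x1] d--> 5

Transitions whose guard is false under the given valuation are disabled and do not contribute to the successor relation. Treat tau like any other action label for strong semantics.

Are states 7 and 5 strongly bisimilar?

Bisimulation quotient by refinement:
  round 0: {{0,1,2,3,4,5,6,7}}
  round 1: {{0},{1},{2},{3,5,6},{4},{7}}
6 equivalence class(es) (converged in 2)
class of 7: {7}; class of 5: {3,5,6}

Answer: NOT BISIMILAR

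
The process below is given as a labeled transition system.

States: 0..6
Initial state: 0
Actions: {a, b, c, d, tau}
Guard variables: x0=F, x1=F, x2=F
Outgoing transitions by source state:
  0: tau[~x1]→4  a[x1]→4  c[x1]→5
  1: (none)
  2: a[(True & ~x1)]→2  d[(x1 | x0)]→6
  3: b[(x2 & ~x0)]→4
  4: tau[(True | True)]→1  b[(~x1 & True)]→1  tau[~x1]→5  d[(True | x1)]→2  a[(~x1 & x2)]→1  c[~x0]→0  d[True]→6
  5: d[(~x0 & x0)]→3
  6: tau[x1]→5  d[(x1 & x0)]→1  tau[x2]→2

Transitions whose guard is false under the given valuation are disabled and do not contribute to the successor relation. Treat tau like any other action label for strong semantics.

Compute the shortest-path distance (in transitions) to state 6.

BFS to 6:
  L0 = {0}
  L1 = {4}
  L2 = {1,2,5,6}
depth(6)=2, e.g. tau·d

Answer: 2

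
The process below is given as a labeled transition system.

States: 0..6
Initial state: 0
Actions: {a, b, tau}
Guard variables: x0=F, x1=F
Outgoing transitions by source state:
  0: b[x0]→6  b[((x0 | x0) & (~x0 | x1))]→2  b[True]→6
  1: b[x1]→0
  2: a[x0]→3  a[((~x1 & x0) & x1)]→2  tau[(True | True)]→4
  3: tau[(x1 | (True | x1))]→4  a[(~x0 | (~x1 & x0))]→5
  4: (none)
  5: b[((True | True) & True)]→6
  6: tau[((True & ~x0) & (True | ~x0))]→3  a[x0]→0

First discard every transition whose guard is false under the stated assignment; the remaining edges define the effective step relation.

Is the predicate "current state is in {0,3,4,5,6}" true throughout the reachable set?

Answer: INVARIANT HOLDS

Trace:
Safe = {0,3,4,5,6}
R = {0,3,4,5,6}
  0: ✓
  3: ✓
  4: ✓
  5: ✓
  6: ✓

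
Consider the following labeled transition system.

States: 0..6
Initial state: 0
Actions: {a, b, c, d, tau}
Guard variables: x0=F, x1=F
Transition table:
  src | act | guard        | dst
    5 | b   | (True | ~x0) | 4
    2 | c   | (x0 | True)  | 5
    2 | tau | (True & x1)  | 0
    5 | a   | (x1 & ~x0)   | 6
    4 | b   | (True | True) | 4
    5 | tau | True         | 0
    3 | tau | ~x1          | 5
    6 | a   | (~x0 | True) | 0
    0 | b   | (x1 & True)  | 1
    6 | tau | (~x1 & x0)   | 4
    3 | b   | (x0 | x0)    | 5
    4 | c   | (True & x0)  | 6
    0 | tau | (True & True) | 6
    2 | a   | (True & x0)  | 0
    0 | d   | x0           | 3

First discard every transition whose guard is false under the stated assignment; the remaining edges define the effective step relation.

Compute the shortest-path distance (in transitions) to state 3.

Answer: UNREACHABLE

Trace:
Layered search for 3:
  Layer 0: {0}
  Layer 1: {6}
3 never appears.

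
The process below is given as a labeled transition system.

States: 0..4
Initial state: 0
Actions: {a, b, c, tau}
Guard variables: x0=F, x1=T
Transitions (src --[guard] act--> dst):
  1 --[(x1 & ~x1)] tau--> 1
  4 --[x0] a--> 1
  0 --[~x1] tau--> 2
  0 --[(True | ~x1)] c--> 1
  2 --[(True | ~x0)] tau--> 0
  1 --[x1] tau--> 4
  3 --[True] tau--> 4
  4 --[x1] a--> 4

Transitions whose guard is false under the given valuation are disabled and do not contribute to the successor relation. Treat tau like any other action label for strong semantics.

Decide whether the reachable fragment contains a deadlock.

R = {0,1,4}
  0: c→1  [1 out]
  1: tau→4  [1 out]
  4: a→4  [1 out]

Answer: DEADLOCK-FREE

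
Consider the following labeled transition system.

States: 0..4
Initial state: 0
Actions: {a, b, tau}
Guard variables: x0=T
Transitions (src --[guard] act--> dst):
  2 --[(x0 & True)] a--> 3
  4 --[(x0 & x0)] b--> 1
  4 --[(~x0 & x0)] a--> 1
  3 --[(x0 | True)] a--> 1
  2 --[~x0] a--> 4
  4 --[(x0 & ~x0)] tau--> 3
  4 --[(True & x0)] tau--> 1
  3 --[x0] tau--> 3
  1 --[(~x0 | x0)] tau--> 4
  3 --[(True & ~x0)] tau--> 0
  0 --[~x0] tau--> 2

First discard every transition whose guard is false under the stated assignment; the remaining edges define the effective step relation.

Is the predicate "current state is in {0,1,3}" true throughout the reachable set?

Answer: INVARIANT HOLDS

Trace:
Inv-set: {0,1,3}
R = {0}
  0: ✓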